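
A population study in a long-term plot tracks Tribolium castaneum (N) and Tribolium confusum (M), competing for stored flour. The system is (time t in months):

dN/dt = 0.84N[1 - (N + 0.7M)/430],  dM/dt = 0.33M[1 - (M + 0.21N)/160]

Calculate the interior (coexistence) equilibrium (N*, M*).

N* ≈ 373, M* ≈ 81.7

Setting both brackets to zero gives the nullclines N + 0.7M = 430 and 0.21N + M = 160.
Substituting M = 160 - 0.21N into the first: N(1 - 0.7·0.21) = 430 - 0.7·160.
So N* = 318/0.853 = 373, and then M* = 160 - 0.21·373 = 81.7.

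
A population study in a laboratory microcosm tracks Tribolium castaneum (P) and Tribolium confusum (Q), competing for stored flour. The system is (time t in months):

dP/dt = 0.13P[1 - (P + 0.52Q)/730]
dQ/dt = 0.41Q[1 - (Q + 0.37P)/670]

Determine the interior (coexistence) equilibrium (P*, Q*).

Setting both brackets to zero gives the nullclines P + 0.52Q = 730 and 0.37P + Q = 670.
Substituting Q = 670 - 0.37P into the first: P(1 - 0.52·0.37) = 730 - 0.52·670.
So P* = 382/0.808 = 473, and then Q* = 670 - 0.37·473 = 495.

P* ≈ 473, Q* ≈ 495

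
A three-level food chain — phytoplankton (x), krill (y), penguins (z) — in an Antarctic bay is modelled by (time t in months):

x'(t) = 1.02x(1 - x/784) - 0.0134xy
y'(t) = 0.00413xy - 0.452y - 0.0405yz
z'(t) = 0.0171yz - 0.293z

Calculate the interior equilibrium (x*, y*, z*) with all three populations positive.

From dz/dt = 0: 0.0171y* = 0.293, so y* = 17.1.
From dx/dt = 0: 1.02(1 - x*/784) = 0.0134·17.1, giving x* = 784·(1 - 0.225) = 608.
From dy/dt = 0: 0.00413·608 - 0.452 = 0.0405z*, so z* = 2.06/0.0405 = 50.8.

x* ≈ 608, y* ≈ 17.1, z* ≈ 50.8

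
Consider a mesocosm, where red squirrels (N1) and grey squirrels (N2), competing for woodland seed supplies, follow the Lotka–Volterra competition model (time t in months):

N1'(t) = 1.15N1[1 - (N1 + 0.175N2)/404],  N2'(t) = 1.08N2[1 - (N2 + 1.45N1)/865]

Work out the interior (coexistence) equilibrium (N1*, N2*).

Setting both brackets to zero gives the nullclines N1 + 0.175N2 = 404 and 1.45N1 + N2 = 865.
Substituting N2 = 865 - 1.45N1 into the first: N1(1 - 0.175·1.45) = 404 - 0.175·865.
So N1* = 253/0.746 = 339, and then N2* = 865 - 1.45·339 = 374.

N1* ≈ 339, N2* ≈ 374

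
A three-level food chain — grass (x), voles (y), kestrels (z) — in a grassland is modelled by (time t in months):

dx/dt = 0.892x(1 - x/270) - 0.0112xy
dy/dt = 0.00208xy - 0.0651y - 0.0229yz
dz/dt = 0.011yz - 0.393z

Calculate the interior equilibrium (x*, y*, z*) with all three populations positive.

From dz/dt = 0: 0.011y* = 0.393, so y* = 35.7.
From dx/dt = 0: 0.892(1 - x*/270) = 0.0112·35.7, giving x* = 270·(1 - 0.449) = 149.
From dy/dt = 0: 0.00208·149 - 0.0651 = 0.0229z*, so z* = 0.245/0.0229 = 10.7.

x* ≈ 149, y* ≈ 35.7, z* ≈ 10.7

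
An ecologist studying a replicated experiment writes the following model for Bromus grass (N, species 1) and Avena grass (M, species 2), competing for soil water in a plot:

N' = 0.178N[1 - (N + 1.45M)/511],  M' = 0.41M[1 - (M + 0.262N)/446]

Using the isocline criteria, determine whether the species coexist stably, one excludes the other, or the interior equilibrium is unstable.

species 2 excludes species 1

Compare the nullcline intercepts: K1/α12 = 511/1.45 = 352 < K2 = 446; K2/α21 = 446/0.262 = 1700 > K1 = 511.
Since the inequalities point opposite ways, species 2 can invade but species 1 cannot.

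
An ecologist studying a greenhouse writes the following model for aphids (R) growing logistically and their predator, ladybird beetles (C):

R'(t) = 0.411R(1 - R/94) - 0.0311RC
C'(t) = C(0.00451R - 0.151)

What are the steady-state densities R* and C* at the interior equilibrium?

From dC/dt = 0 with C > 0: 0.00451R* = 0.151, so R* = 33.5.
Substitute into dR/dt = 0: 0.411(1 - 33.5/94) = 0.0311C*.
The bracket is 0.644, giving C* = 0.265/0.0311 = 8.51.

R* ≈ 33.5, C* ≈ 8.51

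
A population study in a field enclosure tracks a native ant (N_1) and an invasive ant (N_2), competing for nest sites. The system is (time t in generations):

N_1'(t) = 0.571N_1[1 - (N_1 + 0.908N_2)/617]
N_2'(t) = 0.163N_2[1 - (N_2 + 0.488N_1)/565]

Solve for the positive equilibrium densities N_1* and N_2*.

N_1* ≈ 187, N_2* ≈ 474

Setting both brackets to zero gives the nullclines N_1 + 0.908N_2 = 617 and 0.488N_1 + N_2 = 565.
Substituting N_2 = 565 - 0.488N_1 into the first: N_1(1 - 0.908·0.488) = 617 - 0.908·565.
So N_1* = 104/0.557 = 187, and then N_2* = 565 - 0.488·187 = 474.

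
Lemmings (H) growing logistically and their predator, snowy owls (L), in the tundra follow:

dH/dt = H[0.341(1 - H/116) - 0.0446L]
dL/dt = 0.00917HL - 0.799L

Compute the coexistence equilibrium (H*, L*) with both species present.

From dL/dt = 0 with L > 0: 0.00917H* = 0.799, so H* = 87.1.
Substitute into dH/dt = 0: 0.341(1 - 87.1/116) = 0.0446L*.
The bracket is 0.249, giving L* = 0.0849/0.0446 = 1.9.

H* ≈ 87.1, L* ≈ 1.9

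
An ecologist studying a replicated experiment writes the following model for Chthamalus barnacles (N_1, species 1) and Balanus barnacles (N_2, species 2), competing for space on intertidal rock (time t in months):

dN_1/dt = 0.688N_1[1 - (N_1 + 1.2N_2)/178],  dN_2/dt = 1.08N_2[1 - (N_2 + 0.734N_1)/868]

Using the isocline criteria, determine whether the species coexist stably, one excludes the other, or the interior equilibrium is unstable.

Compare the nullcline intercepts: K1/α12 = 178/1.2 = 148 < K2 = 868; K2/α21 = 868/0.734 = 1180 > K1 = 178.
Since the inequalities point opposite ways, species 2 can invade but species 1 cannot.

species 2 excludes species 1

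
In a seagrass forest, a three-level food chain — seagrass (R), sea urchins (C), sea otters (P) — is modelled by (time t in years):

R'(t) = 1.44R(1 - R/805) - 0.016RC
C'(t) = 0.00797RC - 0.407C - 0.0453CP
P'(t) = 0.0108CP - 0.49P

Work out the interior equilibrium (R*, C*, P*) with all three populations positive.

From dP/dt = 0: 0.0108C* = 0.49, so C* = 45.4.
From dR/dt = 0: 1.44(1 - R*/805) = 0.016·45.4, giving R* = 805·(1 - 0.504) = 399.
From dC/dt = 0: 0.00797·399 - 0.407 = 0.0453P*, so P* = 2.77/0.0453 = 61.2.

R* ≈ 399, C* ≈ 45.4, P* ≈ 61.2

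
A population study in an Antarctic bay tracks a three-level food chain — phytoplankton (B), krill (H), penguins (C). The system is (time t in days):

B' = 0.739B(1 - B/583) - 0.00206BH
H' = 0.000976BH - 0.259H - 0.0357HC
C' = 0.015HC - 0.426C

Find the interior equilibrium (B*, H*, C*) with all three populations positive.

B* ≈ 537, H* ≈ 28.4, C* ≈ 7.42

From dC/dt = 0: 0.015H* = 0.426, so H* = 28.4.
From dB/dt = 0: 0.739(1 - B*/583) = 0.00206·28.4, giving B* = 583·(1 - 0.0792) = 537.
From dH/dt = 0: 0.000976·537 - 0.259 = 0.0357C*, so C* = 0.265/0.0357 = 7.42.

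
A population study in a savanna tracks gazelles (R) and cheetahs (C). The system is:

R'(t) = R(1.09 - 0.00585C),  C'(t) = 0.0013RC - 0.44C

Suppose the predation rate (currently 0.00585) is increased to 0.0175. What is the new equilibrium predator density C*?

At the interior fixed point, setting dR/dt = 0 with R > 0 fixes C* = (prey growth rate)/(RC coefficient) — independent of the other coefficients.
With the change, C* = 1.09/0.0175 = 62.3; it falls from 186.

C* ≈ 62.3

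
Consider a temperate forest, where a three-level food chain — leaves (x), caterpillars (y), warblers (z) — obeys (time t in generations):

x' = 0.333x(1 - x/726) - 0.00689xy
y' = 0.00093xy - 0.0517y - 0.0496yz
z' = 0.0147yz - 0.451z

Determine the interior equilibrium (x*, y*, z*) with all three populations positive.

x* ≈ 265, y* ≈ 30.7, z* ≈ 3.93

From dz/dt = 0: 0.0147y* = 0.451, so y* = 30.7.
From dx/dt = 0: 0.333(1 - x*/726) = 0.00689·30.7, giving x* = 726·(1 - 0.635) = 265.
From dy/dt = 0: 0.00093·265 - 0.0517 = 0.0496z*, so z* = 0.195/0.0496 = 3.93.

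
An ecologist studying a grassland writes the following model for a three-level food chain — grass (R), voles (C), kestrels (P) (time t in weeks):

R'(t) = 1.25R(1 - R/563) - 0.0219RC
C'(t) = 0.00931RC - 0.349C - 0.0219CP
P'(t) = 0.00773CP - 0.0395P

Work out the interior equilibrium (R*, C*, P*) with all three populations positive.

R* ≈ 513, C* ≈ 5.11, P* ≈ 202

From dP/dt = 0: 0.00773C* = 0.0395, so C* = 5.11.
From dR/dt = 0: 1.25(1 - R*/563) = 0.0219·5.11, giving R* = 563·(1 - 0.0895) = 513.
From dC/dt = 0: 0.00931·513 - 0.349 = 0.0219P*, so P* = 4.42/0.0219 = 202.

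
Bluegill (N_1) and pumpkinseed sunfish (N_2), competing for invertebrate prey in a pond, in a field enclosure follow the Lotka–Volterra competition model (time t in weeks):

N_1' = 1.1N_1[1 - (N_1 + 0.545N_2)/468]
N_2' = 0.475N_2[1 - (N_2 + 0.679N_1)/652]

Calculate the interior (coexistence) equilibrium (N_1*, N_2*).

Setting both brackets to zero gives the nullclines N_1 + 0.545N_2 = 468 and 0.679N_1 + N_2 = 652.
Substituting N_2 = 652 - 0.679N_1 into the first: N_1(1 - 0.545·0.679) = 468 - 0.545·652.
So N_1* = 113/0.63 = 179, and then N_2* = 652 - 0.679·179 = 531.

N_1* ≈ 179, N_2* ≈ 531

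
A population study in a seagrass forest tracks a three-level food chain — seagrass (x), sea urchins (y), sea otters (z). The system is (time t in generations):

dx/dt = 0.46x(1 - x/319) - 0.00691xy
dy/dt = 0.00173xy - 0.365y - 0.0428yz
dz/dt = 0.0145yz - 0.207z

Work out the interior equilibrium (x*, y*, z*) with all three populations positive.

x* ≈ 251, y* ≈ 14.3, z* ≈ 1.6

From dz/dt = 0: 0.0145y* = 0.207, so y* = 14.3.
From dx/dt = 0: 0.46(1 - x*/319) = 0.00691·14.3, giving x* = 319·(1 - 0.214) = 251.
From dy/dt = 0: 0.00173·251 - 0.365 = 0.0428z*, so z* = 0.0685/0.0428 = 1.6.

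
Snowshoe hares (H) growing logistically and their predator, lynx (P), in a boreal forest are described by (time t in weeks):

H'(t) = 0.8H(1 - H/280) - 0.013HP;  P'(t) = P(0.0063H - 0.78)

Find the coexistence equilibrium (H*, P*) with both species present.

From dP/dt = 0 with P > 0: 0.0063H* = 0.78, so H* = 124.
Substitute into dH/dt = 0: 0.8(1 - 124/280) = 0.013P*.
The bracket is 0.558, giving P* = 0.446/0.013 = 34.3.

H* ≈ 124, P* ≈ 34.3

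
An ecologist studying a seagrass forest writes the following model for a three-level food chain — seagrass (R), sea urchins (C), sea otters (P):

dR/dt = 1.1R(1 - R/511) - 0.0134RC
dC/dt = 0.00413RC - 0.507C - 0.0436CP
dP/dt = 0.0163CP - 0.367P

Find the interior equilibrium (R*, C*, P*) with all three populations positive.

R* ≈ 371, C* ≈ 22.5, P* ≈ 23.5

From dP/dt = 0: 0.0163C* = 0.367, so C* = 22.5.
From dR/dt = 0: 1.1(1 - R*/511) = 0.0134·22.5, giving R* = 511·(1 - 0.274) = 371.
From dC/dt = 0: 0.00413·371 - 0.507 = 0.0436P*, so P* = 1.02/0.0436 = 23.5.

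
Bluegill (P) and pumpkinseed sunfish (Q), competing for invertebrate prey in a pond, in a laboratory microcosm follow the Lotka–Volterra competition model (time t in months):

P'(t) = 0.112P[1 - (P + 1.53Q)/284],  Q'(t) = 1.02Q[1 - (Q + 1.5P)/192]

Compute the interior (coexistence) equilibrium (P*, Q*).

P* ≈ 7.54, Q* ≈ 181

Setting both brackets to zero gives the nullclines P + 1.53Q = 284 and 1.5P + Q = 192.
Substituting Q = 192 - 1.5P into the first: P(1 - 1.53·1.5) = 284 - 1.53·192.
So P* = -9.76/-1.29 = 7.54, and then Q* = 192 - 1.5·7.54 = 181.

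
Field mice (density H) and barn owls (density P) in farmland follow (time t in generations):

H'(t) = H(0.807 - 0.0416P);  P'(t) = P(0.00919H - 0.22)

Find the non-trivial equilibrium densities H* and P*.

Set dP/dt = 0 with P > 0: 0.00919H - 0.22 = 0, so H* = 0.22/0.00919 = 23.9.
Set dH/dt = 0 with H > 0: 0.807 - 0.0416P = 0, so P* = 0.807/0.0416 = 19.4.

H* ≈ 23.9, P* ≈ 19.4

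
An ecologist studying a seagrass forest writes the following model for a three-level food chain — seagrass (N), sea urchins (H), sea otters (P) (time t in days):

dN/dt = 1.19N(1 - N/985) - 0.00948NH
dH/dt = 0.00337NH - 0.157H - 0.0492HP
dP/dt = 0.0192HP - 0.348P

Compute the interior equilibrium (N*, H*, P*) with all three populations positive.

N* ≈ 843, H* ≈ 18.1, P* ≈ 54.5

From dP/dt = 0: 0.0192H* = 0.348, so H* = 18.1.
From dN/dt = 0: 1.19(1 - N*/985) = 0.00948·18.1, giving N* = 985·(1 - 0.144) = 843.
From dH/dt = 0: 0.00337·843 - 0.157 = 0.0492P*, so P* = 2.68/0.0492 = 54.5.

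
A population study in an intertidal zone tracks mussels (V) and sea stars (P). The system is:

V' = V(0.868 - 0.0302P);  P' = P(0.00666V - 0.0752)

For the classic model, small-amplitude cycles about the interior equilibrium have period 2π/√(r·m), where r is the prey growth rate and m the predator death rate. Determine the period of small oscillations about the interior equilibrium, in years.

T ≈ 24.6 years

Here r = 0.868 and m = 0.0752, so r·m = 0.0653.
ω = √0.0653 = 0.255 per year, hence T = 2π/ω ≈ 24.6 years.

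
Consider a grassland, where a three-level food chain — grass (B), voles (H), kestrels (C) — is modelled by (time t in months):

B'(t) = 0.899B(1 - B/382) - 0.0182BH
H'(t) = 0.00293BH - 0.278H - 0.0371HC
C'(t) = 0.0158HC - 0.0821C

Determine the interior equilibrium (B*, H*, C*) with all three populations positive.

B* ≈ 342, H* ≈ 5.2, C* ≈ 19.5

From dC/dt = 0: 0.0158H* = 0.0821, so H* = 5.2.
From dB/dt = 0: 0.899(1 - B*/382) = 0.0182·5.2, giving B* = 382·(1 - 0.105) = 342.
From dH/dt = 0: 0.00293·342 - 0.278 = 0.0371C*, so C* = 0.724/0.0371 = 19.5.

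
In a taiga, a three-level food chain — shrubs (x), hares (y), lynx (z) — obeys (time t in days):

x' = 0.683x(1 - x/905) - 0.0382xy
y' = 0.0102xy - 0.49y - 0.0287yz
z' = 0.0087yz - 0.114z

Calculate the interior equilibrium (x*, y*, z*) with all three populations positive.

x* ≈ 242, y* ≈ 13.1, z* ≈ 68.8

From dz/dt = 0: 0.0087y* = 0.114, so y* = 13.1.
From dx/dt = 0: 0.683(1 - x*/905) = 0.0382·13.1, giving x* = 905·(1 - 0.733) = 242.
From dy/dt = 0: 0.0102·242 - 0.49 = 0.0287z*, so z* = 1.98/0.0287 = 68.8.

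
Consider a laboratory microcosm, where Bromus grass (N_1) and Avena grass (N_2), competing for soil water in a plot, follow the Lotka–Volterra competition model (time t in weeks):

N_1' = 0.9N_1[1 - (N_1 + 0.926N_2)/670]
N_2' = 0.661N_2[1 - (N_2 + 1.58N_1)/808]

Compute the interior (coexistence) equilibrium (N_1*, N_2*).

Setting both brackets to zero gives the nullclines N_1 + 0.926N_2 = 670 and 1.58N_1 + N_2 = 808.
Substituting N_2 = 808 - 1.58N_1 into the first: N_1(1 - 0.926·1.58) = 670 - 0.926·808.
So N_1* = -78.2/-0.463 = 169, and then N_2* = 808 - 1.58·169 = 541.

N_1* ≈ 169, N_2* ≈ 541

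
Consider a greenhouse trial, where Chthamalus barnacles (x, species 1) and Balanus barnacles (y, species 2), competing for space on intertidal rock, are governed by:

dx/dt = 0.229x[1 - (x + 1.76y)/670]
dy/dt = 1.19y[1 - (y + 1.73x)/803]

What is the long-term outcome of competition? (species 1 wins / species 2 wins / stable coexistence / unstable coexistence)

unstable coexistence (outcome depends on initial conditions)

Compare the nullcline intercepts: K1/α12 = 670/1.76 = 381 < K2 = 803; K2/α21 = 803/1.73 = 464 < K1 = 670.
Since both are reversed, neither can invade when rare; the interior point is a saddle.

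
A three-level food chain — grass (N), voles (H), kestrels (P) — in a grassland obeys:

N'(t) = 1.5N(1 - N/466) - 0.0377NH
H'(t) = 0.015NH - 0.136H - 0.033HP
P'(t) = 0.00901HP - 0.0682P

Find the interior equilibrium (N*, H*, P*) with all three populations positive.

From dP/dt = 0: 0.00901H* = 0.0682, so H* = 7.57.
From dN/dt = 0: 1.5(1 - N*/466) = 0.0377·7.57, giving N* = 466·(1 - 0.19) = 377.
From dH/dt = 0: 0.015·377 - 0.136 = 0.033P*, so P* = 5.52/0.033 = 167.

N* ≈ 377, H* ≈ 7.57, P* ≈ 167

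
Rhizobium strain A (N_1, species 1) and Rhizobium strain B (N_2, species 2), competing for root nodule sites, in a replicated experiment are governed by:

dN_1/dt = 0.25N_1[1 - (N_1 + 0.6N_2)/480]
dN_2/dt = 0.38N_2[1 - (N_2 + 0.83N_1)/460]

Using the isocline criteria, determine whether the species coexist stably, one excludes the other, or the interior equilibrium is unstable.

stable coexistence

Compare the nullcline intercepts: K1/α12 = 480/0.6 = 800 > K2 = 460; K2/α21 = 460/0.83 = 554 > K1 = 480.
Since both inequalities hold, each species can invade when rare, so the interior equilibrium is stable.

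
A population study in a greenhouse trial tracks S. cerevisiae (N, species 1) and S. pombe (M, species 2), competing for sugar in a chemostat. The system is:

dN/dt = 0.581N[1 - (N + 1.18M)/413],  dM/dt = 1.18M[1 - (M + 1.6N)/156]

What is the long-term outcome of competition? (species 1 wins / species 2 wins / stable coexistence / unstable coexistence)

Compare the nullcline intercepts: K1/α12 = 413/1.18 = 350 > K2 = 156; K2/α21 = 156/1.6 = 97.5 < K1 = 413.
Since the inequalities point opposite ways, species 1 can invade but species 2 cannot.

species 1 excludes species 2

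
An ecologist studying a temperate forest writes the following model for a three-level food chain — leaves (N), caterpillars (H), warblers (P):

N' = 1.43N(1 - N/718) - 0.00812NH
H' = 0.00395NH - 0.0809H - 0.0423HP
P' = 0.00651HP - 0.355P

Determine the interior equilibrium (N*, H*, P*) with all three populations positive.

From dP/dt = 0: 0.00651H* = 0.355, so H* = 54.5.
From dN/dt = 0: 1.43(1 - N*/718) = 0.00812·54.5, giving N* = 718·(1 - 0.31) = 496.
From dH/dt = 0: 0.00395·496 - 0.0809 = 0.0423P*, so P* = 1.88/0.0423 = 44.4.

N* ≈ 496, H* ≈ 54.5, P* ≈ 44.4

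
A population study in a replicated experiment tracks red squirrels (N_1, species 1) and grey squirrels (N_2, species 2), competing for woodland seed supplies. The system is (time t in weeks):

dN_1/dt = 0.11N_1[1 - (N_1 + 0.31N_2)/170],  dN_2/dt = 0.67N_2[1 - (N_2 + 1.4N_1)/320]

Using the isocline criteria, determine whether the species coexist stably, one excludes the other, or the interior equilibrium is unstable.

stable coexistence

Compare the nullcline intercepts: K1/α12 = 170/0.31 = 548 > K2 = 320; K2/α21 = 320/1.4 = 229 > K1 = 170.
Since both inequalities hold, each species can invade when rare, so the interior equilibrium is stable.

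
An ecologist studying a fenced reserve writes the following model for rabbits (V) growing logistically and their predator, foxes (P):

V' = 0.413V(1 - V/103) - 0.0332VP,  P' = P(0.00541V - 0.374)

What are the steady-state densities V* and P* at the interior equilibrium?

From dP/dt = 0 with P > 0: 0.00541V* = 0.374, so V* = 69.1.
Substitute into dV/dt = 0: 0.413(1 - 69.1/103) = 0.0332P*.
The bracket is 0.329, giving P* = 0.136/0.0332 = 4.09.

V* ≈ 69.1, P* ≈ 4.09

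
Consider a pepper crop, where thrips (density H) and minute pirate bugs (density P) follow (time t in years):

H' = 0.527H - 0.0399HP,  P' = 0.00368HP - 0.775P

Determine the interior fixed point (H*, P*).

Set dP/dt = 0 with P > 0: 0.00368H - 0.775 = 0, so H* = 0.775/0.00368 = 211.
Set dH/dt = 0 with H > 0: 0.527 - 0.0399P = 0, so P* = 0.527/0.0399 = 13.2.

H* ≈ 211, P* ≈ 13.2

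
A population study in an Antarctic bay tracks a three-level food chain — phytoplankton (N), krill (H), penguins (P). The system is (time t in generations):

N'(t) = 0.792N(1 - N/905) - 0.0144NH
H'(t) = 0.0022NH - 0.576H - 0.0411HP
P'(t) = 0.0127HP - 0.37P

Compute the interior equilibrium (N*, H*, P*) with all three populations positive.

From dP/dt = 0: 0.0127H* = 0.37, so H* = 29.1.
From dN/dt = 0: 0.792(1 - N*/905) = 0.0144·29.1, giving N* = 905·(1 - 0.53) = 426.
From dH/dt = 0: 0.0022·426 - 0.576 = 0.0411P*, so P* = 0.36/0.0411 = 8.77.

N* ≈ 426, H* ≈ 29.1, P* ≈ 8.77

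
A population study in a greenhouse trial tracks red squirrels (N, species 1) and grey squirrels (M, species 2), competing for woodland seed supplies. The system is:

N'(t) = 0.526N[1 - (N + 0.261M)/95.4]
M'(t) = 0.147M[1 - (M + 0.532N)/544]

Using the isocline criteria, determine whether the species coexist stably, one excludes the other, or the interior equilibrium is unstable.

species 2 excludes species 1

Compare the nullcline intercepts: K1/α12 = 95.4/0.261 = 366 < K2 = 544; K2/α21 = 544/0.532 = 1020 > K1 = 95.4.
Since the inequalities point opposite ways, species 2 can invade but species 1 cannot.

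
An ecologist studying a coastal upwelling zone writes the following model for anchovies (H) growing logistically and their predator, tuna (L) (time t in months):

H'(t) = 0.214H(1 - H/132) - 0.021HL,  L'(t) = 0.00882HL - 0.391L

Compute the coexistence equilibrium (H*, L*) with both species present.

H* ≈ 44.3, L* ≈ 6.77

From dL/dt = 0 with L > 0: 0.00882H* = 0.391, so H* = 44.3.
Substitute into dH/dt = 0: 0.214(1 - 44.3/132) = 0.021L*.
The bracket is 0.664, giving L* = 0.142/0.021 = 6.77.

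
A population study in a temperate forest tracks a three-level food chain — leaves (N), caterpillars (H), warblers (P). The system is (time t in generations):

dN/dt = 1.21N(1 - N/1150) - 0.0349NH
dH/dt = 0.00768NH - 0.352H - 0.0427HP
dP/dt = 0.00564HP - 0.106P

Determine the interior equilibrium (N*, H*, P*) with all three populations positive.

From dP/dt = 0: 0.00564H* = 0.106, so H* = 18.8.
From dN/dt = 0: 1.21(1 - N*/1150) = 0.0349·18.8, giving N* = 1150·(1 - 0.542) = 527.
From dH/dt = 0: 0.00768·527 - 0.352 = 0.0427P*, so P* = 3.69/0.0427 = 86.5.

N* ≈ 527, H* ≈ 18.8, P* ≈ 86.5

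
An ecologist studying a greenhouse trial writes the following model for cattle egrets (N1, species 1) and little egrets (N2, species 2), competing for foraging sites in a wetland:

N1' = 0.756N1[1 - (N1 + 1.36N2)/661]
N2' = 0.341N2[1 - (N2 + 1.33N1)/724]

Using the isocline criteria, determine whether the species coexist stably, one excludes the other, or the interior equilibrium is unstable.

unstable coexistence (outcome depends on initial conditions)

Compare the nullcline intercepts: K1/α12 = 661/1.36 = 486 < K2 = 724; K2/α21 = 724/1.33 = 544 < K1 = 661.
Since both are reversed, neither can invade when rare; the interior point is a saddle.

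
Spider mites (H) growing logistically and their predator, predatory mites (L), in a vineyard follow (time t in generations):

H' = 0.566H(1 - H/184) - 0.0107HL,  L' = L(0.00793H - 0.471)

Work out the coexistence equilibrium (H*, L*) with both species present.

H* ≈ 59.4, L* ≈ 35.8

From dL/dt = 0 with L > 0: 0.00793H* = 0.471, so H* = 59.4.
Substitute into dH/dt = 0: 0.566(1 - 59.4/184) = 0.0107L*.
The bracket is 0.677, giving L* = 0.383/0.0107 = 35.8.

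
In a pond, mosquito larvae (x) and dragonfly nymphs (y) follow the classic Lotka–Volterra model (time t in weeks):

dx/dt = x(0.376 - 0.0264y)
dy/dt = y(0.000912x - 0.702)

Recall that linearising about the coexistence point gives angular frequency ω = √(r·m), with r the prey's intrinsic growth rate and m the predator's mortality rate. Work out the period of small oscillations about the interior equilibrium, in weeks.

T ≈ 12.2 weeks

Here r = 0.376 and m = 0.702, so r·m = 0.264.
ω = √0.264 = 0.514 per week, hence T = 2π/ω ≈ 12.2 weeks.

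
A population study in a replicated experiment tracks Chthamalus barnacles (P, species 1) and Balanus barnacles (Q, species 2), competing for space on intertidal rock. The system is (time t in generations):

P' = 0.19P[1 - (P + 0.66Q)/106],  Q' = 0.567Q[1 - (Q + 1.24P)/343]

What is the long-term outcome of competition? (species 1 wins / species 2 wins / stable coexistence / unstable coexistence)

Compare the nullcline intercepts: K1/α12 = 106/0.66 = 161 < K2 = 343; K2/α21 = 343/1.24 = 277 > K1 = 106.
Since the inequalities point opposite ways, species 2 can invade but species 1 cannot.

species 2 excludes species 1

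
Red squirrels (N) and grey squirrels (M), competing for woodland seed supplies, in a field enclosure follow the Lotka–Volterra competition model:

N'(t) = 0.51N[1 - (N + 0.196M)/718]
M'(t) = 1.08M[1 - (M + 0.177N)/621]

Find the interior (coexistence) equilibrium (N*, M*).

N* ≈ 618, M* ≈ 512

Setting both brackets to zero gives the nullclines N + 0.196M = 718 and 0.177N + M = 621.
Substituting M = 621 - 0.177N into the first: N(1 - 0.196·0.177) = 718 - 0.196·621.
So N* = 596/0.965 = 618, and then M* = 621 - 0.177·618 = 512.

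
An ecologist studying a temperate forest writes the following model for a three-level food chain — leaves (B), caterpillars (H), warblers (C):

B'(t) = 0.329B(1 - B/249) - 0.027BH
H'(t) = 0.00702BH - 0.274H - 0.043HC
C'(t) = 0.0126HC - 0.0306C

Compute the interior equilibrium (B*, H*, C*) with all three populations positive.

From dC/dt = 0: 0.0126H* = 0.0306, so H* = 2.43.
From dB/dt = 0: 0.329(1 - B*/249) = 0.027·2.43, giving B* = 249·(1 - 0.199) = 199.
From dH/dt = 0: 0.00702·199 - 0.274 = 0.043C*, so C* = 1.13/0.043 = 26.2.

B* ≈ 199, H* ≈ 2.43, C* ≈ 26.2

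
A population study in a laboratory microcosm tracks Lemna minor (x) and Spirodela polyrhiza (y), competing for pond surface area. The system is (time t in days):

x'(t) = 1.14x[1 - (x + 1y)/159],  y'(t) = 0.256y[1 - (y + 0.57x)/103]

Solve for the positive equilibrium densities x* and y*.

Setting both brackets to zero gives the nullclines x + 1y = 159 and 0.57x + y = 103.
Substituting y = 103 - 0.57x into the first: x(1 - 1·0.57) = 159 - 1·103.
So x* = 56/0.43 = 130, and then y* = 103 - 0.57·130 = 28.8.

x* ≈ 130, y* ≈ 28.8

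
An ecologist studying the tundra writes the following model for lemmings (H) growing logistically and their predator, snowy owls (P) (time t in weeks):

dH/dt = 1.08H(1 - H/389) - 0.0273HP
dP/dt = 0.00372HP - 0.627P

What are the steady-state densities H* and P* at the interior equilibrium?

H* ≈ 169, P* ≈ 22.4

From dP/dt = 0 with P > 0: 0.00372H* = 0.627, so H* = 169.
Substitute into dH/dt = 0: 1.08(1 - 169/389) = 0.0273P*.
The bracket is 0.567, giving P* = 0.612/0.0273 = 22.4.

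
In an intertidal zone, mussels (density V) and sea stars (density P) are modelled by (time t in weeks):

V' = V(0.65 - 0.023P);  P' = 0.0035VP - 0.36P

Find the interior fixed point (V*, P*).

V* ≈ 103, P* ≈ 28.3

Set dP/dt = 0 with P > 0: 0.0035V - 0.36 = 0, so V* = 0.36/0.0035 = 103.
Set dV/dt = 0 with V > 0: 0.65 - 0.023P = 0, so P* = 0.65/0.023 = 28.3.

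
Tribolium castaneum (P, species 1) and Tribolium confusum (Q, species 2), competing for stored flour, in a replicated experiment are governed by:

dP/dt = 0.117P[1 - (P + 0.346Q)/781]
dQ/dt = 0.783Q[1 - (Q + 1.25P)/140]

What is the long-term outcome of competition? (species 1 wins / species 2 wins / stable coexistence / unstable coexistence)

species 1 excludes species 2

Compare the nullcline intercepts: K1/α12 = 781/0.346 = 2260 > K2 = 140; K2/α21 = 140/1.25 = 112 < K1 = 781.
Since the inequalities point opposite ways, species 1 can invade but species 2 cannot.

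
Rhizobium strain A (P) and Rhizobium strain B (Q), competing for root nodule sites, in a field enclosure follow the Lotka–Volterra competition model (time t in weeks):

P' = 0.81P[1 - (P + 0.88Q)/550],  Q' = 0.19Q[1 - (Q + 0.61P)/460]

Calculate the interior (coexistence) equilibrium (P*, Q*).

P* ≈ 313, Q* ≈ 269

Setting both brackets to zero gives the nullclines P + 0.88Q = 550 and 0.61P + Q = 460.
Substituting Q = 460 - 0.61P into the first: P(1 - 0.88·0.61) = 550 - 0.88·460.
So P* = 145/0.463 = 313, and then Q* = 460 - 0.61·313 = 269.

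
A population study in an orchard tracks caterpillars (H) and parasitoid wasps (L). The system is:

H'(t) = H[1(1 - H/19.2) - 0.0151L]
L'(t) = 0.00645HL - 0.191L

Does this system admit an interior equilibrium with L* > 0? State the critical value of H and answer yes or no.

The predator equation gives dL/dt > 0 only when H > 0.191/0.00645 = 29.6.
Without the predator, H → K = 19.2. Since 19.2 < 29.6, the predator cannot invade.

Threshold H = 29.6; K < 29.6, so no, the predator goes extinct.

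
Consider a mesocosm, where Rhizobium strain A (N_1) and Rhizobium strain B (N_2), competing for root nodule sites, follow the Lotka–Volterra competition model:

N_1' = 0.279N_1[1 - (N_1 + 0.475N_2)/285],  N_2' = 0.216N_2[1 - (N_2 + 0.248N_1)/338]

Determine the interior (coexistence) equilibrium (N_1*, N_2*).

Setting both brackets to zero gives the nullclines N_1 + 0.475N_2 = 285 and 0.248N_1 + N_2 = 338.
Substituting N_2 = 338 - 0.248N_1 into the first: N_1(1 - 0.475·0.248) = 285 - 0.475·338.
So N_1* = 124/0.882 = 141, and then N_2* = 338 - 0.248·141 = 303.

N_1* ≈ 141, N_2* ≈ 303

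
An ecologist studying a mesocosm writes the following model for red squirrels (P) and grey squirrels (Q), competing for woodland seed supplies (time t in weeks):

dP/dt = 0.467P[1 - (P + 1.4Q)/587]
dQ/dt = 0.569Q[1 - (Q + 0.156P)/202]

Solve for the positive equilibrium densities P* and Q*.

Setting both brackets to zero gives the nullclines P + 1.4Q = 587 and 0.156P + Q = 202.
Substituting Q = 202 - 0.156P into the first: P(1 - 1.4·0.156) = 587 - 1.4·202.
So P* = 304/0.782 = 389, and then Q* = 202 - 0.156·389 = 141.

P* ≈ 389, Q* ≈ 141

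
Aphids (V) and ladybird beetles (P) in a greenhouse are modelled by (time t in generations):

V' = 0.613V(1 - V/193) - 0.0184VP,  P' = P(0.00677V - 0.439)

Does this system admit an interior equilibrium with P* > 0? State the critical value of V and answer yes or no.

The predator equation gives dP/dt > 0 only when V > 0.439/0.00677 = 64.8.
Without the predator, V → K = 193. Since 193 > 64.8, the predator can invade and persist.

Threshold V = 64.8; K > 64.8, so yes, the predator persists.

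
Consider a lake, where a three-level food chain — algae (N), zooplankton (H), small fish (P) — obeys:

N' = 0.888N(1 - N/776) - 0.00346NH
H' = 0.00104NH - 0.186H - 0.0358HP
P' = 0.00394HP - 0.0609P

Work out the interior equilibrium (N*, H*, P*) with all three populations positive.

N* ≈ 729, H* ≈ 15.5, P* ≈ 16

From dP/dt = 0: 0.00394H* = 0.0609, so H* = 15.5.
From dN/dt = 0: 0.888(1 - N*/776) = 0.00346·15.5, giving N* = 776·(1 - 0.0602) = 729.
From dH/dt = 0: 0.00104·729 - 0.186 = 0.0358P*, so P* = 0.572/0.0358 = 16.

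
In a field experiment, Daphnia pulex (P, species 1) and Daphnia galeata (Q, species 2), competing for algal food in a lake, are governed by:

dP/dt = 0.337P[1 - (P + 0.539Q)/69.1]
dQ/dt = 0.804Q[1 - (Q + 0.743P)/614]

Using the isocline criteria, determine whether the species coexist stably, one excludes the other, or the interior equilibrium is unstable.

species 2 excludes species 1

Compare the nullcline intercepts: K1/α12 = 69.1/0.539 = 128 < K2 = 614; K2/α21 = 614/0.743 = 826 > K1 = 69.1.
Since the inequalities point opposite ways, species 2 can invade but species 1 cannot.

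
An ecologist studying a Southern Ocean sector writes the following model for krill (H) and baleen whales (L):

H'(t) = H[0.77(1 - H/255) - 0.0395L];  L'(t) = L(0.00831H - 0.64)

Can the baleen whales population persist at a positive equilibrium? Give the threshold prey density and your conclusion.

Threshold H = 77; K > 77, so yes, the predator persists.

The predator equation gives dL/dt > 0 only when H > 0.64/0.00831 = 77.
Without the predator, H → K = 255. Since 255 > 77, the predator can invade and persist.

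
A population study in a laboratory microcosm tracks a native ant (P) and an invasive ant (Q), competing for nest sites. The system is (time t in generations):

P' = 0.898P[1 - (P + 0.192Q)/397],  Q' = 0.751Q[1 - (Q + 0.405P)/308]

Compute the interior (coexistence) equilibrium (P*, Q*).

Setting both brackets to zero gives the nullclines P + 0.192Q = 397 and 0.405P + Q = 308.
Substituting Q = 308 - 0.405P into the first: P(1 - 0.192·0.405) = 397 - 0.192·308.
So P* = 338/0.922 = 366, and then Q* = 308 - 0.405·366 = 160.

P* ≈ 366, Q* ≈ 160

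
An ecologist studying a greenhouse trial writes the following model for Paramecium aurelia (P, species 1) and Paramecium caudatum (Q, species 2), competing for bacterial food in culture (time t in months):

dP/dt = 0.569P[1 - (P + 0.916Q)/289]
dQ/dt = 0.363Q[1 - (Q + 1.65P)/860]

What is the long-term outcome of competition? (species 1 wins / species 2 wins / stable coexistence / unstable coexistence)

species 2 excludes species 1

Compare the nullcline intercepts: K1/α12 = 289/0.916 = 316 < K2 = 860; K2/α21 = 860/1.65 = 521 > K1 = 289.
Since the inequalities point opposite ways, species 2 can invade but species 1 cannot.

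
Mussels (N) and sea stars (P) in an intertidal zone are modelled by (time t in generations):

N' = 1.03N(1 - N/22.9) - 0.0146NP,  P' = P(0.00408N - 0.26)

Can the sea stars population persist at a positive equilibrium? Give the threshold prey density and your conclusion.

Threshold N = 63.7; K < 63.7, so no, the predator goes extinct.

The predator equation gives dP/dt > 0 only when N > 0.26/0.00408 = 63.7.
Without the predator, N → K = 22.9. Since 22.9 < 63.7, the predator cannot invade.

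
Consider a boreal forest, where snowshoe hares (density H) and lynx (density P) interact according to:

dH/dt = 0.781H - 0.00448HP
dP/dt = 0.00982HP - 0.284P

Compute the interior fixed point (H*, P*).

Set dP/dt = 0 with P > 0: 0.00982H - 0.284 = 0, so H* = 0.284/0.00982 = 28.9.
Set dH/dt = 0 with H > 0: 0.781 - 0.00448P = 0, so P* = 0.781/0.00448 = 174.

H* ≈ 28.9, P* ≈ 174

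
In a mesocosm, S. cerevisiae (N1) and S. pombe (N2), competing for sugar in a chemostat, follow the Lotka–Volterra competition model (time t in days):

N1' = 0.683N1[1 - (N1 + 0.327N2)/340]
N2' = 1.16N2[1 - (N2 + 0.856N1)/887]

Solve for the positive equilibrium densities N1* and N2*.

N1* ≈ 69.4, N2* ≈ 828

Setting both brackets to zero gives the nullclines N1 + 0.327N2 = 340 and 0.856N1 + N2 = 887.
Substituting N2 = 887 - 0.856N1 into the first: N1(1 - 0.327·0.856) = 340 - 0.327·887.
So N1* = 50/0.72 = 69.4, and then N2* = 887 - 0.856·69.4 = 828.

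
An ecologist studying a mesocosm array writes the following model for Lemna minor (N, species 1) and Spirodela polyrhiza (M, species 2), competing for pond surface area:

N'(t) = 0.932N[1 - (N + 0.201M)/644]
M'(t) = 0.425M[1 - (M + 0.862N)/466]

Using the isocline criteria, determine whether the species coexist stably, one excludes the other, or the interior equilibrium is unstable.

species 1 excludes species 2

Compare the nullcline intercepts: K1/α12 = 644/0.201 = 3200 > K2 = 466; K2/α21 = 466/0.862 = 541 < K1 = 644.
Since the inequalities point opposite ways, species 1 can invade but species 2 cannot.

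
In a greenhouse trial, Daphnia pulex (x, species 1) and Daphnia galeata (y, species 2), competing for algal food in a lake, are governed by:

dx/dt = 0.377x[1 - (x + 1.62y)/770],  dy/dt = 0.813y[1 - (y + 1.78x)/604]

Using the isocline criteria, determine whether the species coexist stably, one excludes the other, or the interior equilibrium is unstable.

Compare the nullcline intercepts: K1/α12 = 770/1.62 = 475 < K2 = 604; K2/α21 = 604/1.78 = 339 < K1 = 770.
Since both are reversed, neither can invade when rare; the interior point is a saddle.

unstable coexistence (outcome depends on initial conditions)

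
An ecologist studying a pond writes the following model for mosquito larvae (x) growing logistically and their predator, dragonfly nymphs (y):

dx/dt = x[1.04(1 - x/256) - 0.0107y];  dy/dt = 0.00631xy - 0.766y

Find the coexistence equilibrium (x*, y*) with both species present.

From dy/dt = 0 with y > 0: 0.00631x* = 0.766, so x* = 121.
Substitute into dx/dt = 0: 1.04(1 - 121/256) = 0.0107y*.
The bracket is 0.526, giving y* = 0.547/0.0107 = 51.1.

x* ≈ 121, y* ≈ 51.1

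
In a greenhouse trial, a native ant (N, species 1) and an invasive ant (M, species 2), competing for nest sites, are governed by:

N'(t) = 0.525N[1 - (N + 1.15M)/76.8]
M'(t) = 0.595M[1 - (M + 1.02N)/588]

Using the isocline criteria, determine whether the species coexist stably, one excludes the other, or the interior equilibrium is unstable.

Compare the nullcline intercepts: K1/α12 = 76.8/1.15 = 66.8 < K2 = 588; K2/α21 = 588/1.02 = 576 > K1 = 76.8.
Since the inequalities point opposite ways, species 2 can invade but species 1 cannot.

species 2 excludes species 1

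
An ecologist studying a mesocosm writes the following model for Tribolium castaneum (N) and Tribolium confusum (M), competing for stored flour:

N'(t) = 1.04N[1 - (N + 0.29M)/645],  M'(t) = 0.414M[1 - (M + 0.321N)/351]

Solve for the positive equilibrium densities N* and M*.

N* ≈ 599, M* ≈ 159

Setting both brackets to zero gives the nullclines N + 0.29M = 645 and 0.321N + M = 351.
Substituting M = 351 - 0.321N into the first: N(1 - 0.29·0.321) = 645 - 0.29·351.
So N* = 543/0.907 = 599, and then M* = 351 - 0.321·599 = 159.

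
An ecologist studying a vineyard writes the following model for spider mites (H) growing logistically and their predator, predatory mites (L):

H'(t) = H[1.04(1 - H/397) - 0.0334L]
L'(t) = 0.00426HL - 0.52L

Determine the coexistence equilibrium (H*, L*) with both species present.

From dL/dt = 0 with L > 0: 0.00426H* = 0.52, so H* = 122.
Substitute into dH/dt = 0: 1.04(1 - 122/397) = 0.0334L*.
The bracket is 0.693, giving L* = 0.72/0.0334 = 21.6.

H* ≈ 122, L* ≈ 21.6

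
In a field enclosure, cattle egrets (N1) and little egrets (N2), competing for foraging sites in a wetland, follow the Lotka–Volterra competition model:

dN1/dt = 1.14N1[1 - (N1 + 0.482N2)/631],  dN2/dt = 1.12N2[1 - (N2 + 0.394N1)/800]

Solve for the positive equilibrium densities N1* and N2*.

Setting both brackets to zero gives the nullclines N1 + 0.482N2 = 631 and 0.394N1 + N2 = 800.
Substituting N2 = 800 - 0.394N1 into the first: N1(1 - 0.482·0.394) = 631 - 0.482·800.
So N1* = 245/0.81 = 303, and then N2* = 800 - 0.394·303 = 681.

N1* ≈ 303, N2* ≈ 681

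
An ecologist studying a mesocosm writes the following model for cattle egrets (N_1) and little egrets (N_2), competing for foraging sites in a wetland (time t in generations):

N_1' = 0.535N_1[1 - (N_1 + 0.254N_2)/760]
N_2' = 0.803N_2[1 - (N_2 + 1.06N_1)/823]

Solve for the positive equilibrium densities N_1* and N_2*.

N_1* ≈ 754, N_2* ≈ 23.8

Setting both brackets to zero gives the nullclines N_1 + 0.254N_2 = 760 and 1.06N_1 + N_2 = 823.
Substituting N_2 = 823 - 1.06N_1 into the first: N_1(1 - 0.254·1.06) = 760 - 0.254·823.
So N_1* = 551/0.731 = 754, and then N_2* = 823 - 1.06·754 = 23.8.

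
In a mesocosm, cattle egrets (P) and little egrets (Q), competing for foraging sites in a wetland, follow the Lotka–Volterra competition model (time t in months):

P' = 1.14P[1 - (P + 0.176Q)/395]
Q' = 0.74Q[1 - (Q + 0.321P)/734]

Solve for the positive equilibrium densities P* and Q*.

Setting both brackets to zero gives the nullclines P + 0.176Q = 395 and 0.321P + Q = 734.
Substituting Q = 734 - 0.321P into the first: P(1 - 0.176·0.321) = 395 - 0.176·734.
So P* = 266/0.944 = 282, and then Q* = 734 - 0.321·282 = 644.

P* ≈ 282, Q* ≈ 644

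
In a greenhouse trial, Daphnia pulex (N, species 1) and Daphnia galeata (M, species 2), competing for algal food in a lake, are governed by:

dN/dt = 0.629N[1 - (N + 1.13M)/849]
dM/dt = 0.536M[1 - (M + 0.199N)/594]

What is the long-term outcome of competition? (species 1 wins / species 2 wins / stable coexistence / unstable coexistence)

stable coexistence

Compare the nullcline intercepts: K1/α12 = 849/1.13 = 751 > K2 = 594; K2/α21 = 594/0.199 = 2980 > K1 = 849.
Since both inequalities hold, each species can invade when rare, so the interior equilibrium is stable.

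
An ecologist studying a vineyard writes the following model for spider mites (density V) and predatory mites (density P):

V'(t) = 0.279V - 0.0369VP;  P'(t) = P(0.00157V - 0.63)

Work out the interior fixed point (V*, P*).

Set dP/dt = 0 with P > 0: 0.00157V - 0.63 = 0, so V* = 0.63/0.00157 = 401.
Set dV/dt = 0 with V > 0: 0.279 - 0.0369P = 0, so P* = 0.279/0.0369 = 7.56.

V* ≈ 401, P* ≈ 7.56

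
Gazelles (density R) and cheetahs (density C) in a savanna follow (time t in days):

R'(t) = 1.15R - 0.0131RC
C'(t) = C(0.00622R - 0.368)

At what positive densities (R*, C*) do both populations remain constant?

Set dC/dt = 0 with C > 0: 0.00622R - 0.368 = 0, so R* = 0.368/0.00622 = 59.2.
Set dR/dt = 0 with R > 0: 1.15 - 0.0131C = 0, so C* = 1.15/0.0131 = 87.8.

R* ≈ 59.2, C* ≈ 87.8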